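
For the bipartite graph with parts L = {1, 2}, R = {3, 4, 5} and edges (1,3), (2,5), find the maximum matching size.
2 (matching: (1,3), (2,5); upper bound min(|L|,|R|) = min(2,3) = 2)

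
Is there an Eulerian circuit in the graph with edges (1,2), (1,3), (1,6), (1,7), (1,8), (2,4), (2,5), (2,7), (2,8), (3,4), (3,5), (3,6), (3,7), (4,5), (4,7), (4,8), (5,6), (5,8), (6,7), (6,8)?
No (8 vertices have odd degree: {1, 2, 3, 4, 5, 6, 7, 8}; Eulerian circuit requires 0)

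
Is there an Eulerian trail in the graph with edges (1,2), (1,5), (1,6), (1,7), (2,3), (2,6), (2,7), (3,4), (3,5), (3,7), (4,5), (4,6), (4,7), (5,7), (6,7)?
Yes — and in fact it has an Eulerian circuit (the graph is connected and all 7 vertices have even degree)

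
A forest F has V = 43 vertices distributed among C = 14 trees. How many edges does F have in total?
29 (Each of the 14 component trees on V_i vertices has V_i - 1 edges; summing gives V - C = 43 - 14 = 29)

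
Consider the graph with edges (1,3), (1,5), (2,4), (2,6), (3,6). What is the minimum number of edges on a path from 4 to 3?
3 (path: 4 -> 2 -> 6 -> 3, 3 edges)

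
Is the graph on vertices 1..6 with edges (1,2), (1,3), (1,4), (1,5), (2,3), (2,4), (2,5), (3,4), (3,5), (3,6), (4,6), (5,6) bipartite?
No (odd cycle of length 3: 5 -> 1 -> 3 -> 5)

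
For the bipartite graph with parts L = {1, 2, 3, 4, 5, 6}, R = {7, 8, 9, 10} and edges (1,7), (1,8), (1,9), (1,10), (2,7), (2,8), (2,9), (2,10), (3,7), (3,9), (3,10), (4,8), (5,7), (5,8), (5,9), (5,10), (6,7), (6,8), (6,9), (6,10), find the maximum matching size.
4 (matching: (1,10), (2,9), (3,7), (4,8); upper bound min(|L|,|R|) = min(6,4) = 4)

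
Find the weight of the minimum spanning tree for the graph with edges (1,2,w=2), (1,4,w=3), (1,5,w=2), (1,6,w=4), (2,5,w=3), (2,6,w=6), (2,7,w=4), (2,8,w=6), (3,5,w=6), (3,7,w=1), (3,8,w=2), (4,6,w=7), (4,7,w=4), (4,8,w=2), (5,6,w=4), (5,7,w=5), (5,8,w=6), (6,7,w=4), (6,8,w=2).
14 (MST edges: (1,2,w=2), (1,4,w=3), (1,5,w=2), (3,7,w=1), (3,8,w=2), (4,8,w=2), (6,8,w=2); sum of weights 2 + 3 + 2 + 1 + 2 + 2 + 2 = 14)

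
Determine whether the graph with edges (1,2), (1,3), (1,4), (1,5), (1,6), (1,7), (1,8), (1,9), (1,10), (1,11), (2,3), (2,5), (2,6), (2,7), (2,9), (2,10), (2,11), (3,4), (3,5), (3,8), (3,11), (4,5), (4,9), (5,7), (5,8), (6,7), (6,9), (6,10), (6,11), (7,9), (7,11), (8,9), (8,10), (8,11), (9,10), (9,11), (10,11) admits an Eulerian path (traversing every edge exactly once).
Yes — and in fact it has an Eulerian circuit (the graph is connected and all 11 vertices have even degree)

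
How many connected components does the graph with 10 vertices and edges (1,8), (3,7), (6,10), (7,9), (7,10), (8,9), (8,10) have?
4 (components: {1, 3, 6, 7, 8, 9, 10}, {2}, {4}, {5})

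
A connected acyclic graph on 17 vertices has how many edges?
16 (A tree on V vertices has V - 1 edges, so 17 - 1 = 16)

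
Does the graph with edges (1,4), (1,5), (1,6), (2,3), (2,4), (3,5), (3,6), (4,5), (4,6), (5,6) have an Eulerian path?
Yes (the graph is connected and exactly 2 vertices have odd degree: {1, 3}; any Eulerian path must start and end at those)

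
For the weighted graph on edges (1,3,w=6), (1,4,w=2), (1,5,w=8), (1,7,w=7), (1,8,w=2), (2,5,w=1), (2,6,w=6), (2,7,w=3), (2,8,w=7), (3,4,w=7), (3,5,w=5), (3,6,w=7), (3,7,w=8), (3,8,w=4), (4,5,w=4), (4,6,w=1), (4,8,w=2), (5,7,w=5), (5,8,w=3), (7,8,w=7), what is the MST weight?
16 (MST edges: (1,4,w=2), (1,8,w=2), (2,5,w=1), (2,7,w=3), (3,8,w=4), (4,6,w=1), (5,8,w=3); sum of weights 2 + 2 + 1 + 3 + 4 + 1 + 3 = 16)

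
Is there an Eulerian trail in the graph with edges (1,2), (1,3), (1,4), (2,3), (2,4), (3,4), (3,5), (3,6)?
No (6 vertices have odd degree: {1, 2, 3, 4, 5, 6}; Eulerian path requires 0 or 2)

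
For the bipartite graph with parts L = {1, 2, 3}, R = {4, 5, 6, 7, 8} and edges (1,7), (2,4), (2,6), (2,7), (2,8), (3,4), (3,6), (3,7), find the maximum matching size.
3 (matching: (1,7), (2,8), (3,6); upper bound min(|L|,|R|) = min(3,5) = 3)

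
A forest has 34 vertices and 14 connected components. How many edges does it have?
20 (Each of the 14 component trees on V_i vertices has V_i - 1 edges; summing gives V - C = 34 - 14 = 20)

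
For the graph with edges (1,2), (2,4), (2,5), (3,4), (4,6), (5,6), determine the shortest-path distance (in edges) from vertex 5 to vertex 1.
2 (path: 5 -> 2 -> 1, 2 edges)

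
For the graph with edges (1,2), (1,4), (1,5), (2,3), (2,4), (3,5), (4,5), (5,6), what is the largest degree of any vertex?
4 (attained at vertex 5)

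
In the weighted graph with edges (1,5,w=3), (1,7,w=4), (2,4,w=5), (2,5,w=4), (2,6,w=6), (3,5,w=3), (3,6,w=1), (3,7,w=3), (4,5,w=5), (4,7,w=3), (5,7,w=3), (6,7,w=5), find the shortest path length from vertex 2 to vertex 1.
7 (path: 2 -> 5 -> 1; weights 4 + 3 = 7)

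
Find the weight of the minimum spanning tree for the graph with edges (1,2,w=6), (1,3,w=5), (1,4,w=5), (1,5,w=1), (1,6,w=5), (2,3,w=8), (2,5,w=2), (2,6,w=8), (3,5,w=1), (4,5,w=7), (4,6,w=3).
12 (MST edges: (1,4,w=5), (1,5,w=1), (2,5,w=2), (3,5,w=1), (4,6,w=3); sum of weights 5 + 1 + 2 + 1 + 3 = 12)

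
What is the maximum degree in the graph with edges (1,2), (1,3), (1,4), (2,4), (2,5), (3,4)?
3 (attained at vertices 1, 2, 4)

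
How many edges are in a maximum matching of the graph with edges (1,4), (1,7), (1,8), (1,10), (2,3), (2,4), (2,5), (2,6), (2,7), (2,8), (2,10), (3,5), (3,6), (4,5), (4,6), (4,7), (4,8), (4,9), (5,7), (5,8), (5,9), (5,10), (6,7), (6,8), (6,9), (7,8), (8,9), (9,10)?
5 (matching: (1,10), (2,5), (3,6), (4,7), (8,9); upper bound floor(n/2) = floor(10/2) = 5)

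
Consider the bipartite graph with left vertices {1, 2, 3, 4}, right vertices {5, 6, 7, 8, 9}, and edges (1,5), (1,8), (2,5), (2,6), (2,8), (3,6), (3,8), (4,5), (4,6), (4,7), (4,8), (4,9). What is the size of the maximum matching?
4 (matching: (1,8), (2,5), (3,6), (4,9); upper bound min(|L|,|R|) = min(4,5) = 4)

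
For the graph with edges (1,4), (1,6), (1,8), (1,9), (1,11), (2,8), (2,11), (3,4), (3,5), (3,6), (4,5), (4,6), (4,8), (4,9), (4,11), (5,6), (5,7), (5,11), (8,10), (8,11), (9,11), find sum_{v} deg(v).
42 (handshake: sum of degrees = 2|E| = 2 x 21 = 42)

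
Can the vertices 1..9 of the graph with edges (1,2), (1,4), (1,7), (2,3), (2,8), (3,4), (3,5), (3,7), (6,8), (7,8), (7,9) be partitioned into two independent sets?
Yes. Partition: {1, 3, 8, 9}, {2, 4, 5, 6, 7}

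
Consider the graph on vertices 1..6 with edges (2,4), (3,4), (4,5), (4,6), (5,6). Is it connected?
No, it has 2 components: {1}, {2, 3, 4, 5, 6}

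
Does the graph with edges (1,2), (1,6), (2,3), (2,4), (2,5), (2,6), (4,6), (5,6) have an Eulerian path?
Yes (the graph is connected and exactly 2 vertices have odd degree: {2, 3}; any Eulerian path must start and end at those)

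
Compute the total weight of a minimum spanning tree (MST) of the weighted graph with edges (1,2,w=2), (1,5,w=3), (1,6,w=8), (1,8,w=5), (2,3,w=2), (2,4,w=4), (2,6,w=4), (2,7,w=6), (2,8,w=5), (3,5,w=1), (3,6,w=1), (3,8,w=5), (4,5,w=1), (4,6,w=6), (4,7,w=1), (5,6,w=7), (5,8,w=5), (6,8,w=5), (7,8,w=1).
9 (MST edges: (1,2,w=2), (2,3,w=2), (3,5,w=1), (3,6,w=1), (4,5,w=1), (4,7,w=1), (7,8,w=1); sum of weights 2 + 2 + 1 + 1 + 1 + 1 + 1 = 9)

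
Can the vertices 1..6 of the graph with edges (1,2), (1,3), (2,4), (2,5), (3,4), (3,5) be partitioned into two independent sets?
Yes. Partition: {1, 4, 5, 6}, {2, 3}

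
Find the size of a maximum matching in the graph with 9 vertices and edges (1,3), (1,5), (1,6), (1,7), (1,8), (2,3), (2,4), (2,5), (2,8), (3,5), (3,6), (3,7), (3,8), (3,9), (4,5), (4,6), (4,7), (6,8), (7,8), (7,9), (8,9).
4 (matching: (1,7), (3,9), (4,5), (6,8); upper bound floor(n/2) = floor(9/2) = 4)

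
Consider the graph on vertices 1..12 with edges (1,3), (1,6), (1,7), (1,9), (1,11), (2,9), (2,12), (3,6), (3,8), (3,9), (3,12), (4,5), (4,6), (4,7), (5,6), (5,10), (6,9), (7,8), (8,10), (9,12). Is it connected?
Yes (BFS from 1 visits [1, 3, 6, 7, 9, 11, 8, 12, 4, 5, 2, 10] — all 12 vertices reached)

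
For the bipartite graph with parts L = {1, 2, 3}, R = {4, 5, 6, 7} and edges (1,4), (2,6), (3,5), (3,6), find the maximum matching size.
3 (matching: (1,4), (2,6), (3,5); upper bound min(|L|,|R|) = min(3,4) = 3)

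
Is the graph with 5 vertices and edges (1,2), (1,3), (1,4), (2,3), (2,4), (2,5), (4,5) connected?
Yes (BFS from 1 visits [1, 2, 3, 4, 5] — all 5 vertices reached)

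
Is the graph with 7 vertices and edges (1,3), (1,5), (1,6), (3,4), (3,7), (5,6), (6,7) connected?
No, it has 2 components: {1, 3, 4, 5, 6, 7}, {2}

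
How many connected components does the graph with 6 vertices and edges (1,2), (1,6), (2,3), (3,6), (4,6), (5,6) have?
1 (components: {1, 2, 3, 4, 5, 6})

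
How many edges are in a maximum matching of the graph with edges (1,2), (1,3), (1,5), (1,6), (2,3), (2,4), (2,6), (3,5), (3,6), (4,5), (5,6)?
3 (matching: (1,3), (2,6), (4,5); upper bound floor(n/2) = floor(6/2) = 3)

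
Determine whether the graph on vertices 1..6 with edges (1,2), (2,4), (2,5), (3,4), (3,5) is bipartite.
Yes. Partition: {1, 4, 5, 6}, {2, 3}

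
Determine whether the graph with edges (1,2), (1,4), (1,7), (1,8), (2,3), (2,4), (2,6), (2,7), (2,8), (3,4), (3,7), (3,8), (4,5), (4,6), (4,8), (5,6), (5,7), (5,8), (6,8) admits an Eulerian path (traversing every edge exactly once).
Yes — and in fact it has an Eulerian circuit (the graph is connected and all 8 vertices have even degree)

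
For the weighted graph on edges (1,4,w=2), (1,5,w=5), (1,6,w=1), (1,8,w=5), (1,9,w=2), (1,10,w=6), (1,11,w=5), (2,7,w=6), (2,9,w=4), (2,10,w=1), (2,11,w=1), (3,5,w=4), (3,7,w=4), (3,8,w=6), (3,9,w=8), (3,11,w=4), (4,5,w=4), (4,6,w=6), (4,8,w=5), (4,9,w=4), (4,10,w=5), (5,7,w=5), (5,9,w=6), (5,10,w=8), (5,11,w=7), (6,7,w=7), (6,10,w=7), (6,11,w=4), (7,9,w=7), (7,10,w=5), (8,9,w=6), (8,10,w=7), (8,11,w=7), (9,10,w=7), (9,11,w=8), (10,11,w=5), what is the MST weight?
28 (MST edges: (1,4,w=2), (1,6,w=1), (1,8,w=5), (1,9,w=2), (2,9,w=4), (2,10,w=1), (2,11,w=1), (3,5,w=4), (3,7,w=4), (3,11,w=4); sum of weights 2 + 1 + 5 + 2 + 4 + 1 + 1 + 4 + 4 + 4 = 28)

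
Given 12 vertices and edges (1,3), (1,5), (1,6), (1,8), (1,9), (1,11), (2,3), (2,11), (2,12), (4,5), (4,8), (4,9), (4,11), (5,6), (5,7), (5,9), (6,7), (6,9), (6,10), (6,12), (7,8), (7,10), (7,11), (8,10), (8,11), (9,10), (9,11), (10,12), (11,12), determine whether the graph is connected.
Yes (BFS from 1 visits [1, 3, 5, 6, 8, 9, 11, 2, 4, 7, 10, 12] — all 12 vertices reached)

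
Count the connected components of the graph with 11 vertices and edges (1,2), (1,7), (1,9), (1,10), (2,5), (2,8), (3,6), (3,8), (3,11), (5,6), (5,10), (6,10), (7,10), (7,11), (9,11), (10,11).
2 (components: {1, 2, 3, 5, 6, 7, 8, 9, 10, 11}, {4})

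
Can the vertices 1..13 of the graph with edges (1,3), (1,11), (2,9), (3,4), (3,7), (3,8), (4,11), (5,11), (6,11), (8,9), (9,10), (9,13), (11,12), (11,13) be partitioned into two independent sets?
Yes. Partition: {1, 2, 4, 5, 6, 7, 8, 10, 12, 13}, {3, 9, 11}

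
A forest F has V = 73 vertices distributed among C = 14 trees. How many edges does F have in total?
59 (Each of the 14 component trees on V_i vertices has V_i - 1 edges; summing gives V - C = 73 - 14 = 59)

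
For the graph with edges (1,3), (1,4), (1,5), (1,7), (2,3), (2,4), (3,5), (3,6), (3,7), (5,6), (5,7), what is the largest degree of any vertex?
5 (attained at vertex 3)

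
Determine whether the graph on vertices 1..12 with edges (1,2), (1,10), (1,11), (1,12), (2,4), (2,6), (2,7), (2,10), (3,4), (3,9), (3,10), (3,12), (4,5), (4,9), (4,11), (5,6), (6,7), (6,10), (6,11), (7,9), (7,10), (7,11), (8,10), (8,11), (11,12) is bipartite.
No (odd cycle of length 3: 11 -> 1 -> 12 -> 11)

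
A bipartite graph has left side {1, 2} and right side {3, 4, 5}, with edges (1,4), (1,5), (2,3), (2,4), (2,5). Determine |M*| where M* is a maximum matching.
2 (matching: (1,5), (2,4); upper bound min(|L|,|R|) = min(2,3) = 2)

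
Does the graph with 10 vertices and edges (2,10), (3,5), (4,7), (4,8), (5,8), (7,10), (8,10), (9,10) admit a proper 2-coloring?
Yes. Partition: {1, 2, 3, 6, 7, 8, 9}, {4, 5, 10}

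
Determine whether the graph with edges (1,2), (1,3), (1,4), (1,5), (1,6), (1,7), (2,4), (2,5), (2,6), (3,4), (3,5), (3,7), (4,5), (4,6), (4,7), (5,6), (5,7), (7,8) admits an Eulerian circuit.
No (2 vertices have odd degree: {7, 8}; Eulerian circuit requires 0)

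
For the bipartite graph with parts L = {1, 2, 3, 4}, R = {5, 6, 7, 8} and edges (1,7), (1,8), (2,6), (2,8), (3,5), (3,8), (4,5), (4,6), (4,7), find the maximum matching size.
4 (matching: (1,8), (2,6), (3,5), (4,7); upper bound min(|L|,|R|) = min(4,4) = 4)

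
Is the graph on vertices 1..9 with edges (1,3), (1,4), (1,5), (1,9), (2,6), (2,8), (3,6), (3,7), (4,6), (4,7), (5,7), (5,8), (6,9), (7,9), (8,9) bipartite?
Yes. Partition: {1, 6, 7, 8}, {2, 3, 4, 5, 9}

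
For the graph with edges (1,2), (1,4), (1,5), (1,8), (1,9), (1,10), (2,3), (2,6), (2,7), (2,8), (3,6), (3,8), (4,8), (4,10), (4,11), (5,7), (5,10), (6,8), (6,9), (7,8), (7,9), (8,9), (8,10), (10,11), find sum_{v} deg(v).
48 (handshake: sum of degrees = 2|E| = 2 x 24 = 48)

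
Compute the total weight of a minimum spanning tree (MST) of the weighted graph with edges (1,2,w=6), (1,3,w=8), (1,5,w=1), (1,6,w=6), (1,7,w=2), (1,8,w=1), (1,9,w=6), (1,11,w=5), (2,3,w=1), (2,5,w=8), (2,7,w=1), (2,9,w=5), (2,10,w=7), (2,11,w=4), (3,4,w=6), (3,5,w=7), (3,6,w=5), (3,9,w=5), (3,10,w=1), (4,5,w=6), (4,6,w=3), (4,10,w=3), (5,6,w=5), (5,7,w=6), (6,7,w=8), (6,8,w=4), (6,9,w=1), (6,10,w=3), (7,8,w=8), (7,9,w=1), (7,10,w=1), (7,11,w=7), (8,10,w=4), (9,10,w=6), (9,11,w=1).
13 (MST edges: (1,5,w=1), (1,7,w=2), (1,8,w=1), (2,3,w=1), (2,7,w=1), (3,10,w=1), (4,6,w=3), (6,9,w=1), (7,9,w=1), (9,11,w=1); sum of weights 1 + 2 + 1 + 1 + 1 + 1 + 3 + 1 + 1 + 1 = 13)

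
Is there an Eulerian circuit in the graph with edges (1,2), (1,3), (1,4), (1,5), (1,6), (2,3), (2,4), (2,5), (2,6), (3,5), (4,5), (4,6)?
No (4 vertices have odd degree: {1, 2, 3, 6}; Eulerian circuit requires 0)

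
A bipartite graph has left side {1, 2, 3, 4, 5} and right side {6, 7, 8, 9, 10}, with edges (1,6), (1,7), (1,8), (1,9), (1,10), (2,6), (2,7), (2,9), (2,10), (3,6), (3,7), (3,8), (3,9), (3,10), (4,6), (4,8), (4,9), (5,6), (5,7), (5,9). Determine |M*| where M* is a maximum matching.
5 (matching: (1,10), (2,9), (3,8), (4,6), (5,7); upper bound min(|L|,|R|) = min(5,5) = 5)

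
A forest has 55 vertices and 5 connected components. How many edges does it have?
50 (Each of the 5 component trees on V_i vertices has V_i - 1 edges; summing gives V - C = 55 - 5 = 50)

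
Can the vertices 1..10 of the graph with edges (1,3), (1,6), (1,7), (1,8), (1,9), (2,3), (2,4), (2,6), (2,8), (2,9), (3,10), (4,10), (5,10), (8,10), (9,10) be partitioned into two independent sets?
Yes. Partition: {1, 2, 10}, {3, 4, 5, 6, 7, 8, 9}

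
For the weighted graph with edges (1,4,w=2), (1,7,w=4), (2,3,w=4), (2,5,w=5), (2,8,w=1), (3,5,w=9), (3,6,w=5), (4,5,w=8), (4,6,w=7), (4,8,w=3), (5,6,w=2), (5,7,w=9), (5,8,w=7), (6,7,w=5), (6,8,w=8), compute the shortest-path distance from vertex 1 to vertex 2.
6 (path: 1 -> 4 -> 8 -> 2; weights 2 + 3 + 1 = 6)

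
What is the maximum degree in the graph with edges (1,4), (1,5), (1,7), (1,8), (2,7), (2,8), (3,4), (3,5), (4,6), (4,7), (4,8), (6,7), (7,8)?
5 (attained at vertices 4, 7)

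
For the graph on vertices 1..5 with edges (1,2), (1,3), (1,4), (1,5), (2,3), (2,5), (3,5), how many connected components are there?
1 (components: {1, 2, 3, 4, 5})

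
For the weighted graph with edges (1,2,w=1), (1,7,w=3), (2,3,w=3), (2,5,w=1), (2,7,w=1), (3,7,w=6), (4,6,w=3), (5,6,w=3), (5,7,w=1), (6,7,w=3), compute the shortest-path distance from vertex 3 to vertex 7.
4 (path: 3 -> 2 -> 7; weights 3 + 1 = 4)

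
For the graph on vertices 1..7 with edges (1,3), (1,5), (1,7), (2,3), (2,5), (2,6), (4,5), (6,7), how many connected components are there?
1 (components: {1, 2, 3, 4, 5, 6, 7})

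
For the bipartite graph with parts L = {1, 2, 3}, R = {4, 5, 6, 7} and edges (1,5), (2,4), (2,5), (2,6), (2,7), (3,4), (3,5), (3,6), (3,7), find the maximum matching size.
3 (matching: (1,5), (2,7), (3,6); upper bound min(|L|,|R|) = min(3,4) = 3)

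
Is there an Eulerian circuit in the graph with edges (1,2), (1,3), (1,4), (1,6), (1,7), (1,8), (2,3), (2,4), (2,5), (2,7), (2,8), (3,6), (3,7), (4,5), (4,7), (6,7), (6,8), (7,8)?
Yes (the graph is connected and all 8 vertices have even degree)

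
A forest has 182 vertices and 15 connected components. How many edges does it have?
167 (Each of the 15 component trees on V_i vertices has V_i - 1 edges; summing gives V - C = 182 - 15 = 167)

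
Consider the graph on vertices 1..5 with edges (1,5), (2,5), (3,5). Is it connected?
No, it has 2 components: {1, 2, 3, 5}, {4}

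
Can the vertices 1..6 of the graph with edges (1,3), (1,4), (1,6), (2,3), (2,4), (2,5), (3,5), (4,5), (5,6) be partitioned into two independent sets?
No (odd cycle of length 3: 2 -> 4 -> 5 -> 2)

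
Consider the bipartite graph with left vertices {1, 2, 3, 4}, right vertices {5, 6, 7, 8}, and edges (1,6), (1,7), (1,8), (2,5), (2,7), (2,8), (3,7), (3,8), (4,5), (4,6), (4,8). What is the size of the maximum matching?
4 (matching: (1,6), (2,7), (3,8), (4,5); upper bound min(|L|,|R|) = min(4,4) = 4)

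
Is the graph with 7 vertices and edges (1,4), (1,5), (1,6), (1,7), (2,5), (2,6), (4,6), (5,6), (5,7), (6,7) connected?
No, it has 2 components: {1, 2, 4, 5, 6, 7}, {3}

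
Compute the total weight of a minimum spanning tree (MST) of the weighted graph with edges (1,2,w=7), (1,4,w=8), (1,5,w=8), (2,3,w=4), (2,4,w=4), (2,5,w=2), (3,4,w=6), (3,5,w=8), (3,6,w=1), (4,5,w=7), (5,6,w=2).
16 (MST edges: (1,2,w=7), (2,4,w=4), (2,5,w=2), (3,6,w=1), (5,6,w=2); sum of weights 7 + 4 + 2 + 1 + 2 = 16)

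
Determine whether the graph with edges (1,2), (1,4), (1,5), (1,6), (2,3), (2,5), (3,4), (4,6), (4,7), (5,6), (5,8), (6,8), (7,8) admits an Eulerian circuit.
No (2 vertices have odd degree: {2, 8}; Eulerian circuit requires 0)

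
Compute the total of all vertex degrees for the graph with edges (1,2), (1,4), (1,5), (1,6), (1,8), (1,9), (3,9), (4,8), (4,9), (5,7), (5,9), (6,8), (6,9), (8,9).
28 (handshake: sum of degrees = 2|E| = 2 x 14 = 28)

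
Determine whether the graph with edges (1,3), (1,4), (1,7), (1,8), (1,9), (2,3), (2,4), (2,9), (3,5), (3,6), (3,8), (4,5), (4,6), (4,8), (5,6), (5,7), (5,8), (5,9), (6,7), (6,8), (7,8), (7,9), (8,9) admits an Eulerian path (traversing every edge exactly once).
No (8 vertices have odd degree: {1, 2, 3, 4, 6, 7, 8, 9}; Eulerian path requires 0 or 2)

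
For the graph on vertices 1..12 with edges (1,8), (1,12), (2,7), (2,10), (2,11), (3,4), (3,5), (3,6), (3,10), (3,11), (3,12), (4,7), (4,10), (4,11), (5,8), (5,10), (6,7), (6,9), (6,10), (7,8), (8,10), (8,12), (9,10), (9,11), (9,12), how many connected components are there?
1 (components: {1, 2, 3, 4, 5, 6, 7, 8, 9, 10, 11, 12})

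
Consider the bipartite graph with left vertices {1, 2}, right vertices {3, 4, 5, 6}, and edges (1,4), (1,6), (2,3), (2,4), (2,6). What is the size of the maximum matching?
2 (matching: (1,6), (2,4); upper bound min(|L|,|R|) = min(2,4) = 2)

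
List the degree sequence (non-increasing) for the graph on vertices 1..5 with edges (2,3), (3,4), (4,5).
[2, 2, 1, 1, 0] (degrees: deg(1)=0, deg(2)=1, deg(3)=2, deg(4)=2, deg(5)=1)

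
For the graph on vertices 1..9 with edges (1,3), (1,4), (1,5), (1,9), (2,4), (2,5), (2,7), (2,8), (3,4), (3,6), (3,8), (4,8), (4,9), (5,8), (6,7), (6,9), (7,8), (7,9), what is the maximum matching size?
4 (matching: (1,5), (2,8), (3,6), (7,9); upper bound floor(n/2) = floor(9/2) = 4)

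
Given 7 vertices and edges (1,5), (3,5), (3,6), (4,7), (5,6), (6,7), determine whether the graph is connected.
No, it has 2 components: {1, 3, 4, 5, 6, 7}, {2}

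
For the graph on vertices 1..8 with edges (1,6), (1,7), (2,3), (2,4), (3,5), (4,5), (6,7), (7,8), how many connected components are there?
2 (components: {1, 6, 7, 8}, {2, 3, 4, 5})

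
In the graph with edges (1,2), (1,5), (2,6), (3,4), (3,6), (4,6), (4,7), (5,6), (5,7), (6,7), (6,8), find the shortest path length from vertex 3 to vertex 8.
2 (path: 3 -> 6 -> 8, 2 edges)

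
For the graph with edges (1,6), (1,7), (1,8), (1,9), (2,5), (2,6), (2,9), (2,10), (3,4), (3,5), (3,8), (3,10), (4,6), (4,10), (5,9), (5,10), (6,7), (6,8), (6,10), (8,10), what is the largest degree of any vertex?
6 (attained at vertices 6, 10)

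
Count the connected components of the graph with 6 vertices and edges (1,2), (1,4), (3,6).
3 (components: {1, 2, 4}, {3, 6}, {5})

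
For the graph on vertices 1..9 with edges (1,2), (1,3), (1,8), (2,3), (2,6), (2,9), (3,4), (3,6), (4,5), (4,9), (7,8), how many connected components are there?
1 (components: {1, 2, 3, 4, 5, 6, 7, 8, 9})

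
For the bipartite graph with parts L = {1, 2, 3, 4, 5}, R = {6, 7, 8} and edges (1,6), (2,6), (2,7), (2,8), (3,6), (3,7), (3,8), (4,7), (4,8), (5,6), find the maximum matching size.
3 (matching: (1,6), (2,8), (3,7); upper bound min(|L|,|R|) = min(5,3) = 3)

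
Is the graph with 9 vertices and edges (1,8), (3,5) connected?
No, it has 7 components: {1, 8}, {2}, {3, 5}, {4}, {6}, {7}, {9}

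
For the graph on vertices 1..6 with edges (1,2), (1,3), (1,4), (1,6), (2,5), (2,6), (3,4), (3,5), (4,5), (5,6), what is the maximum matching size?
3 (matching: (1,4), (2,6), (3,5); upper bound floor(n/2) = floor(6/2) = 3)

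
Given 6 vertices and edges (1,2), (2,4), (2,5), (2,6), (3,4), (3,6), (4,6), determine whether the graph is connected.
Yes (BFS from 1 visits [1, 2, 4, 5, 6, 3] — all 6 vertices reached)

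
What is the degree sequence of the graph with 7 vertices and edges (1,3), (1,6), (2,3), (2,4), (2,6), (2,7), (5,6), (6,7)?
[4, 4, 2, 2, 2, 1, 1] (degrees: deg(1)=2, deg(2)=4, deg(3)=2, deg(4)=1, deg(5)=1, deg(6)=4, deg(7)=2)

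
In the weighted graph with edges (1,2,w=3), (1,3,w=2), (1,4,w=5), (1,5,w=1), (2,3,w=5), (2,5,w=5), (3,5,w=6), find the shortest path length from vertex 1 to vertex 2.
3 (path: 1 -> 2; weights 3 = 3)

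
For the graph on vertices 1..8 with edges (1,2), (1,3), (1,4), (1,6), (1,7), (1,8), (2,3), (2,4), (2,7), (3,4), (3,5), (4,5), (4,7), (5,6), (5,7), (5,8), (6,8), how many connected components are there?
1 (components: {1, 2, 3, 4, 5, 6, 7, 8})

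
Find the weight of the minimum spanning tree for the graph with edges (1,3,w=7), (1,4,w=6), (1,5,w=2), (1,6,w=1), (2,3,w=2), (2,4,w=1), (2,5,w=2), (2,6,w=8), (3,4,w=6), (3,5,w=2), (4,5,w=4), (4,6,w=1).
7 (MST edges: (1,5,w=2), (1,6,w=1), (2,3,w=2), (2,4,w=1), (4,6,w=1); sum of weights 2 + 1 + 2 + 1 + 1 = 7)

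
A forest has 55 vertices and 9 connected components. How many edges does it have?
46 (Each of the 9 component trees on V_i vertices has V_i - 1 edges; summing gives V - C = 55 - 9 = 46)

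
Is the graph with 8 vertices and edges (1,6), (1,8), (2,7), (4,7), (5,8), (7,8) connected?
No, it has 2 components: {1, 2, 4, 5, 6, 7, 8}, {3}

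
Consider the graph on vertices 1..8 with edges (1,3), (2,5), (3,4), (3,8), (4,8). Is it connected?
No, it has 4 components: {1, 3, 4, 8}, {2, 5}, {6}, {7}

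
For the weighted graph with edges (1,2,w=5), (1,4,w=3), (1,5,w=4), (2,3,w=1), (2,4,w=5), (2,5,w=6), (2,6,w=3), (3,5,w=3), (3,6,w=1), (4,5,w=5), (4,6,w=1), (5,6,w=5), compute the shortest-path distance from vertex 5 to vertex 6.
4 (path: 5 -> 3 -> 6; weights 3 + 1 = 4)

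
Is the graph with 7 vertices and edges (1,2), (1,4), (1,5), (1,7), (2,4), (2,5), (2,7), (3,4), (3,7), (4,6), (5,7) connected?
Yes (BFS from 1 visits [1, 2, 4, 5, 7, 3, 6] — all 7 vertices reached)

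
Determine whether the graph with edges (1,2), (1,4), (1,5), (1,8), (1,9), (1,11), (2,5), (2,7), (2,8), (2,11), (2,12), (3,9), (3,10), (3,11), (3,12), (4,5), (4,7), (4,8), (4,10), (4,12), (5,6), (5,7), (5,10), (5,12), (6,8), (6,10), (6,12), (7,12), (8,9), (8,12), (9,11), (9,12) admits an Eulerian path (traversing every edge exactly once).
Yes (the graph is connected and exactly 2 vertices have odd degree: {5, 9}; any Eulerian path must start and end at those)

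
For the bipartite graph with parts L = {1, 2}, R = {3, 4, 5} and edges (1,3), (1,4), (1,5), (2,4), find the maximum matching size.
2 (matching: (1,5), (2,4); upper bound min(|L|,|R|) = min(2,3) = 2)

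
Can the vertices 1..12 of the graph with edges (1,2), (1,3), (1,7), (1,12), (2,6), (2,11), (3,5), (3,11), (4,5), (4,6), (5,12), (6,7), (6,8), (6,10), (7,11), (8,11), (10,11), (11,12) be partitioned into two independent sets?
Yes. Partition: {1, 5, 6, 9, 11}, {2, 3, 4, 7, 8, 10, 12}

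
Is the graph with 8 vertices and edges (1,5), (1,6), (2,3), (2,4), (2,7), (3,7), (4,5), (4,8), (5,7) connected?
Yes (BFS from 1 visits [1, 5, 6, 4, 7, 2, 8, 3] — all 8 vertices reached)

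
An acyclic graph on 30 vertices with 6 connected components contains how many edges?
24 (Each of the 6 component trees on V_i vertices has V_i - 1 edges; summing gives V - C = 30 - 6 = 24)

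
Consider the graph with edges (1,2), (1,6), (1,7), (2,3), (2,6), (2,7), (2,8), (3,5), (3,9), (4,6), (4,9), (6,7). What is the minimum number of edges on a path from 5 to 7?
3 (path: 5 -> 3 -> 2 -> 7, 3 edges)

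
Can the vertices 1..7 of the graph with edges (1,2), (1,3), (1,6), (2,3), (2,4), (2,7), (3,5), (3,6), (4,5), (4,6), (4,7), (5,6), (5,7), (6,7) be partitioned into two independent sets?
No (odd cycle of length 3: 6 -> 1 -> 3 -> 6)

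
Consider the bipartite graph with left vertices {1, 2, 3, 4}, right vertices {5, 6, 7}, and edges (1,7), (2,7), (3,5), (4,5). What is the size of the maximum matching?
2 (matching: (1,7), (3,5); upper bound min(|L|,|R|) = min(4,3) = 3)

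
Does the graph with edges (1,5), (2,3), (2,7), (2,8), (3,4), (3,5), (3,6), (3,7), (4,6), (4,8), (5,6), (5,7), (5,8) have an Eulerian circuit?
No (8 vertices have odd degree: {1, 2, 3, 4, 5, 6, 7, 8}; Eulerian circuit requires 0)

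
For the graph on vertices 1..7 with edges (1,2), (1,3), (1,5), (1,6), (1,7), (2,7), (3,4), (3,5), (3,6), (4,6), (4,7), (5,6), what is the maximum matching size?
3 (matching: (1,6), (2,7), (3,5); upper bound floor(n/2) = floor(7/2) = 3)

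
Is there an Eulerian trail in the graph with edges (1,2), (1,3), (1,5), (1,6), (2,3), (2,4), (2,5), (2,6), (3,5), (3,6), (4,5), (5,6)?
Yes (the graph is connected and exactly 2 vertices have odd degree: {2, 5}; any Eulerian path must start and end at those)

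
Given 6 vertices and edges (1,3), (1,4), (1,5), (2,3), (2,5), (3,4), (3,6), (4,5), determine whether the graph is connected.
Yes (BFS from 1 visits [1, 3, 4, 5, 2, 6] — all 6 vertices reached)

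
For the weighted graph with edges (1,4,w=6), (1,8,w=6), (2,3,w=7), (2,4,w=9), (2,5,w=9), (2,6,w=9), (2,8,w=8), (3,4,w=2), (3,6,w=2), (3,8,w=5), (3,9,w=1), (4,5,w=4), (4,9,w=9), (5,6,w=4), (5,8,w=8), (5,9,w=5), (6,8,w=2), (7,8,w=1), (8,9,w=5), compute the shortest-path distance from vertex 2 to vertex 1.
14 (path: 2 -> 8 -> 1; weights 8 + 6 = 14)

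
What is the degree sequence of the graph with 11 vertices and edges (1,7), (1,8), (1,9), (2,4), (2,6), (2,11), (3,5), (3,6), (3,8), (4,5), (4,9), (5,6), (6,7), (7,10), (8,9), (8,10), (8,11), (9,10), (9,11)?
[5, 5, 4, 3, 3, 3, 3, 3, 3, 3, 3] (degrees: deg(1)=3, deg(2)=3, deg(3)=3, deg(4)=3, deg(5)=3, deg(6)=4, deg(7)=3, deg(8)=5, deg(9)=5, deg(10)=3, deg(11)=3)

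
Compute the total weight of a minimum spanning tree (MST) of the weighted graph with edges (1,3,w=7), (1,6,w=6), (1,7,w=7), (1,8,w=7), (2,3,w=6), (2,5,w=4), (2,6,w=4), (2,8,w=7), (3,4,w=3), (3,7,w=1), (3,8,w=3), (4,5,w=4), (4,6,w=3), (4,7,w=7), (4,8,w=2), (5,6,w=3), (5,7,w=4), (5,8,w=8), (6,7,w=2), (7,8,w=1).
19 (MST edges: (1,6,w=6), (2,5,w=4), (3,7,w=1), (4,8,w=2), (5,6,w=3), (6,7,w=2), (7,8,w=1); sum of weights 6 + 4 + 1 + 2 + 3 + 2 + 1 = 19)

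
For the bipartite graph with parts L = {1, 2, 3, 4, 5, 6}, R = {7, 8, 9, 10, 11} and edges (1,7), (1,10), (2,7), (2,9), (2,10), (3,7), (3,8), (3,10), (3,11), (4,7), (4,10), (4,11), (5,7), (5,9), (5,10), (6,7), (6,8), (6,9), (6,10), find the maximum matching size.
5 (matching: (1,10), (2,9), (3,11), (4,7), (6,8); upper bound min(|L|,|R|) = min(6,5) = 5)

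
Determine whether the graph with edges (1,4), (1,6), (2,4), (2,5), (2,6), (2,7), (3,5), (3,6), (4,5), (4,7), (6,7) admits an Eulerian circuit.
No (2 vertices have odd degree: {5, 7}; Eulerian circuit requires 0)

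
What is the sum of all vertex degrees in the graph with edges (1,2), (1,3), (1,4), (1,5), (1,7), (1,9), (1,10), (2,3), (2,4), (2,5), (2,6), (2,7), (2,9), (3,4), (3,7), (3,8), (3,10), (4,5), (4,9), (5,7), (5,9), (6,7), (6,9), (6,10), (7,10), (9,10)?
52 (handshake: sum of degrees = 2|E| = 2 x 26 = 52)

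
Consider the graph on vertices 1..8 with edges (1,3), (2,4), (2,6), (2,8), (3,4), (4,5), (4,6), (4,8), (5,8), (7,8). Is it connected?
Yes (BFS from 1 visits [1, 3, 4, 2, 5, 6, 8, 7] — all 8 vertices reached)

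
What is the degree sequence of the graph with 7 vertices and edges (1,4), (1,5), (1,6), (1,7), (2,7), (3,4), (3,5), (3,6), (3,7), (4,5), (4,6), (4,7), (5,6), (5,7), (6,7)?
[6, 5, 5, 5, 4, 4, 1] (degrees: deg(1)=4, deg(2)=1, deg(3)=4, deg(4)=5, deg(5)=5, deg(6)=5, deg(7)=6)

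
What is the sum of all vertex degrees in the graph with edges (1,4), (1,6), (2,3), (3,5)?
8 (handshake: sum of degrees = 2|E| = 2 x 4 = 8)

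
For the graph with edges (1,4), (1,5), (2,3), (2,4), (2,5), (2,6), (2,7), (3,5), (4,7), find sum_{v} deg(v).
18 (handshake: sum of degrees = 2|E| = 2 x 9 = 18)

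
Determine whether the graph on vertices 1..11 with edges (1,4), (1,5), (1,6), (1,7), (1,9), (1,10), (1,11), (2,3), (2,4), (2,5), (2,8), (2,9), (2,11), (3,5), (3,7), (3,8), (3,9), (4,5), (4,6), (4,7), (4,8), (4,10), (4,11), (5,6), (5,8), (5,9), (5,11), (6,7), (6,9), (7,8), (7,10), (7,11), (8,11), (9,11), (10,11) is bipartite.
No (odd cycle of length 3: 10 -> 1 -> 11 -> 10)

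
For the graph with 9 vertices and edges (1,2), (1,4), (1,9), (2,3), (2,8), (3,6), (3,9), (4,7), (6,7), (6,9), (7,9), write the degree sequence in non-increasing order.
[4, 3, 3, 3, 3, 3, 2, 1, 0] (degrees: deg(1)=3, deg(2)=3, deg(3)=3, deg(4)=2, deg(5)=0, deg(6)=3, deg(7)=3, deg(8)=1, deg(9)=4)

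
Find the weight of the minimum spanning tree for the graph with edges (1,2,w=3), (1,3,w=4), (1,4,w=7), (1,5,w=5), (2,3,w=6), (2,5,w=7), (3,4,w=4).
16 (MST edges: (1,2,w=3), (1,3,w=4), (1,5,w=5), (3,4,w=4); sum of weights 3 + 4 + 5 + 4 = 16)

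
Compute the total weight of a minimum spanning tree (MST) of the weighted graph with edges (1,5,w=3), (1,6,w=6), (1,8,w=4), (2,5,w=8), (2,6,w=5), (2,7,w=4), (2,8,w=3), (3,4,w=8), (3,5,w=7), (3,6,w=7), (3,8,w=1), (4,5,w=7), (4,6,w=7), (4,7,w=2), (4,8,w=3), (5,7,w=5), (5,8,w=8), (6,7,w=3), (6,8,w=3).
19 (MST edges: (1,5,w=3), (1,8,w=4), (2,8,w=3), (3,8,w=1), (4,7,w=2), (4,8,w=3), (6,7,w=3); sum of weights 3 + 4 + 3 + 1 + 2 + 3 + 3 = 19)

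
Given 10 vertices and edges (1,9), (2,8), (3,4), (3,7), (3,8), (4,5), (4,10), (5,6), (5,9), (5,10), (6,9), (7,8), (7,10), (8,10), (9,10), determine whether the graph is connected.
Yes (BFS from 1 visits [1, 9, 5, 6, 10, 4, 7, 8, 3, 2] — all 10 vertices reached)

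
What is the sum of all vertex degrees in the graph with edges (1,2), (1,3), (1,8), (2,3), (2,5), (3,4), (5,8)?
14 (handshake: sum of degrees = 2|E| = 2 x 7 = 14)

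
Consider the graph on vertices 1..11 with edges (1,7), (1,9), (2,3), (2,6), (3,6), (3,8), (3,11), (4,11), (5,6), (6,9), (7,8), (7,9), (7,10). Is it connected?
Yes (BFS from 1 visits [1, 7, 9, 8, 10, 6, 3, 2, 5, 11, 4] — all 11 vertices reached)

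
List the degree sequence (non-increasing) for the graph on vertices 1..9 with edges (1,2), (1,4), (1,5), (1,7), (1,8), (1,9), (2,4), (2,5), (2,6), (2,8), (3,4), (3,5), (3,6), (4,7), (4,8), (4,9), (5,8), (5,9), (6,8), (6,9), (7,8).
[6, 6, 6, 5, 5, 4, 4, 3, 3] (degrees: deg(1)=6, deg(2)=5, deg(3)=3, deg(4)=6, deg(5)=5, deg(6)=4, deg(7)=3, deg(8)=6, deg(9)=4)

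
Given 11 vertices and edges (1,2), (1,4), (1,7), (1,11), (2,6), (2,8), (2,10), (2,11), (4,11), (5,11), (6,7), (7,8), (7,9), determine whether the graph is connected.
No, it has 2 components: {1, 2, 4, 5, 6, 7, 8, 9, 10, 11}, {3}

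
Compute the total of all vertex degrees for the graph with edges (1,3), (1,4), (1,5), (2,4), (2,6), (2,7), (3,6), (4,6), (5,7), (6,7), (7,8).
22 (handshake: sum of degrees = 2|E| = 2 x 11 = 22)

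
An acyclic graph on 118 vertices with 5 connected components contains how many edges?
113 (Each of the 5 component trees on V_i vertices has V_i - 1 edges; summing gives V - C = 118 - 5 = 113)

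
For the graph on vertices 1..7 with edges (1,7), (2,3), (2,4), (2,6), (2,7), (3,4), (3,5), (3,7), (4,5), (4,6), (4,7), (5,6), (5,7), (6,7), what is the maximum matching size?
3 (matching: (2,7), (3,5), (4,6); upper bound floor(n/2) = floor(7/2) = 3)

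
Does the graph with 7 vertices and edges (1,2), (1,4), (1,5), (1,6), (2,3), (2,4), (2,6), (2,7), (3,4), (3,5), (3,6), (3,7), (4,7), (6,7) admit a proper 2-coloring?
No (odd cycle of length 3: 6 -> 1 -> 2 -> 6)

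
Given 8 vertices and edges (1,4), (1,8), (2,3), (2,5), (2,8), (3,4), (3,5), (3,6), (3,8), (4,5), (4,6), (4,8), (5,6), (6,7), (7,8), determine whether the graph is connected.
Yes (BFS from 1 visits [1, 4, 8, 3, 5, 6, 2, 7] — all 8 vertices reached)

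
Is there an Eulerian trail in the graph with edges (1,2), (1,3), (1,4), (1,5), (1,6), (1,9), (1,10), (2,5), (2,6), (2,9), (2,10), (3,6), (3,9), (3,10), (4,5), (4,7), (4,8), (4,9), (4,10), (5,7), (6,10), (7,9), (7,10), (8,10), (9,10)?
Yes (the graph is connected and exactly 2 vertices have odd degree: {1, 2}; any Eulerian path must start and end at those)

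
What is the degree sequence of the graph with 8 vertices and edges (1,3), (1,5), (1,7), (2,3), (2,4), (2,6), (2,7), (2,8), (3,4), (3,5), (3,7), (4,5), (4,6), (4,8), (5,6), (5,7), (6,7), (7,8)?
[6, 5, 5, 5, 5, 4, 3, 3] (degrees: deg(1)=3, deg(2)=5, deg(3)=5, deg(4)=5, deg(5)=5, deg(6)=4, deg(7)=6, deg(8)=3)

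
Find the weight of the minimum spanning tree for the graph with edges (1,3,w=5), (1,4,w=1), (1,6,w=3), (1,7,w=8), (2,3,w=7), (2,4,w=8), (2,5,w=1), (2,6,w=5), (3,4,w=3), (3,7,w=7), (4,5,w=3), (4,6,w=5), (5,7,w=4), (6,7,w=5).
15 (MST edges: (1,4,w=1), (1,6,w=3), (2,5,w=1), (3,4,w=3), (4,5,w=3), (5,7,w=4); sum of weights 1 + 3 + 1 + 3 + 3 + 4 = 15)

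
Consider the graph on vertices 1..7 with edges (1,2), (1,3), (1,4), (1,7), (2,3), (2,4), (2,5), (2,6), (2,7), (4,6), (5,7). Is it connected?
Yes (BFS from 1 visits [1, 2, 3, 4, 7, 5, 6] — all 7 vertices reached)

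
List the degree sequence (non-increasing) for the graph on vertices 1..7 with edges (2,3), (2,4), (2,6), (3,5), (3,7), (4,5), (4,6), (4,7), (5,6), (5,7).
[4, 4, 3, 3, 3, 3, 0] (degrees: deg(1)=0, deg(2)=3, deg(3)=3, deg(4)=4, deg(5)=4, deg(6)=3, deg(7)=3)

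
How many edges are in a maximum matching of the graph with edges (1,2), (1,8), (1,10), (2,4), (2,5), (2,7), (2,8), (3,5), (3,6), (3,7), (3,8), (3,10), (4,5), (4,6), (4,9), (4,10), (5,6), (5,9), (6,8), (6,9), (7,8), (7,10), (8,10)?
5 (matching: (1,2), (3,7), (4,9), (5,6), (8,10); upper bound floor(n/2) = floor(10/2) = 5)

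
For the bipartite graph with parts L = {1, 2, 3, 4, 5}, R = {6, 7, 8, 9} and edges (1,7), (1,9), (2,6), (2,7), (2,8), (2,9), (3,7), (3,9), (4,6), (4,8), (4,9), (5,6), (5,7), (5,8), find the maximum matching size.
4 (matching: (1,9), (2,8), (3,7), (4,6); upper bound min(|L|,|R|) = min(5,4) = 4)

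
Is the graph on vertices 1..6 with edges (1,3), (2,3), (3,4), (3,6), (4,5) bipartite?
Yes. Partition: {1, 2, 4, 6}, {3, 5}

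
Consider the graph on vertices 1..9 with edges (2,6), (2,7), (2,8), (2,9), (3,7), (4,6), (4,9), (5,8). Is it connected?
No, it has 2 components: {1}, {2, 3, 4, 5, 6, 7, 8, 9}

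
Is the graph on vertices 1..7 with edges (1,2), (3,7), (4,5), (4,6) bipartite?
Yes. Partition: {1, 3, 4}, {2, 5, 6, 7}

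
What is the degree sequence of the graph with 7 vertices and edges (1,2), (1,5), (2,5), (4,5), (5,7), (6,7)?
[4, 2, 2, 2, 1, 1, 0] (degrees: deg(1)=2, deg(2)=2, deg(3)=0, deg(4)=1, deg(5)=4, deg(6)=1, deg(7)=2)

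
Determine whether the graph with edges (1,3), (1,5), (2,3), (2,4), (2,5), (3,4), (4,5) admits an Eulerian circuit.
No (4 vertices have odd degree: {2, 3, 4, 5}; Eulerian circuit requires 0)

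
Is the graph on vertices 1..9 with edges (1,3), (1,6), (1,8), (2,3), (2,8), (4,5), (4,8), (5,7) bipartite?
Yes. Partition: {1, 2, 4, 7, 9}, {3, 5, 6, 8}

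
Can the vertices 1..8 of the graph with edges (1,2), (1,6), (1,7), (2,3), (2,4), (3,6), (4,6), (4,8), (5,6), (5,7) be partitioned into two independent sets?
Yes. Partition: {1, 3, 4, 5}, {2, 6, 7, 8}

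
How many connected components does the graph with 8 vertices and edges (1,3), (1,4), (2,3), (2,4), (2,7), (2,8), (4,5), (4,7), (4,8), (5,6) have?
1 (components: {1, 2, 3, 4, 5, 6, 7, 8})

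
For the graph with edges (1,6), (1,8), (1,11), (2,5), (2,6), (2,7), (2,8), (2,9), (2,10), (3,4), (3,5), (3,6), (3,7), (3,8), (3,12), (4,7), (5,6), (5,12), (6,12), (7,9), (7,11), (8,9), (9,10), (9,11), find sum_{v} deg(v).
48 (handshake: sum of degrees = 2|E| = 2 x 24 = 48)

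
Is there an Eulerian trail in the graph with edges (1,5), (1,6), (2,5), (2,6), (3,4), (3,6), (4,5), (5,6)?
Yes — and in fact it has an Eulerian circuit (the graph is connected and all 6 vertices have even degree)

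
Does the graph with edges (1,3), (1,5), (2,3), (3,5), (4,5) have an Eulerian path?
No (4 vertices have odd degree: {2, 3, 4, 5}; Eulerian path requires 0 or 2)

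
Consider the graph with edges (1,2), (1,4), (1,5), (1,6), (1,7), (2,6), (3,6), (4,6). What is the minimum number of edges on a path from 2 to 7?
2 (path: 2 -> 1 -> 7, 2 edges)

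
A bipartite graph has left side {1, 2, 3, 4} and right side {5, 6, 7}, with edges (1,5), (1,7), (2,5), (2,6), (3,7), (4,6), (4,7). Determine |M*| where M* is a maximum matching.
3 (matching: (1,7), (2,5), (4,6); upper bound min(|L|,|R|) = min(4,3) = 3)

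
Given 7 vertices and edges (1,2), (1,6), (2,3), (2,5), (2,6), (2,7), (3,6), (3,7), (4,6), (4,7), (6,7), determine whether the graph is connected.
Yes (BFS from 1 visits [1, 2, 6, 3, 5, 7, 4] — all 7 vertices reached)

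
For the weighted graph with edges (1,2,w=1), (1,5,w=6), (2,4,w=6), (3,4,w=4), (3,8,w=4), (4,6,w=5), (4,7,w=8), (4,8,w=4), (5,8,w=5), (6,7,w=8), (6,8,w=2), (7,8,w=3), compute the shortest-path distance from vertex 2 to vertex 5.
7 (path: 2 -> 1 -> 5; weights 1 + 6 = 7)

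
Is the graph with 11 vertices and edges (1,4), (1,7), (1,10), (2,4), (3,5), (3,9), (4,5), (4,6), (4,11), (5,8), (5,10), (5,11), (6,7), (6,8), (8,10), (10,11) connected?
Yes (BFS from 1 visits [1, 4, 7, 10, 2, 5, 6, 11, 8, 3, 9] — all 11 vertices reached)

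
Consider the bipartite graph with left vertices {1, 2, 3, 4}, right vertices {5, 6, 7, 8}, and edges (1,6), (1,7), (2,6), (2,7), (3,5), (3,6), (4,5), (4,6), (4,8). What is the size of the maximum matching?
4 (matching: (1,7), (2,6), (3,5), (4,8); upper bound min(|L|,|R|) = min(4,4) = 4)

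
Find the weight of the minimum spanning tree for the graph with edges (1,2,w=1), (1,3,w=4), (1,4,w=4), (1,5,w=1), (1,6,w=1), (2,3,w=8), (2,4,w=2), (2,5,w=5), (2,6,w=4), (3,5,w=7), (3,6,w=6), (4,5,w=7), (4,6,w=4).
9 (MST edges: (1,2,w=1), (1,3,w=4), (1,5,w=1), (1,6,w=1), (2,4,w=2); sum of weights 1 + 4 + 1 + 1 + 2 = 9)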